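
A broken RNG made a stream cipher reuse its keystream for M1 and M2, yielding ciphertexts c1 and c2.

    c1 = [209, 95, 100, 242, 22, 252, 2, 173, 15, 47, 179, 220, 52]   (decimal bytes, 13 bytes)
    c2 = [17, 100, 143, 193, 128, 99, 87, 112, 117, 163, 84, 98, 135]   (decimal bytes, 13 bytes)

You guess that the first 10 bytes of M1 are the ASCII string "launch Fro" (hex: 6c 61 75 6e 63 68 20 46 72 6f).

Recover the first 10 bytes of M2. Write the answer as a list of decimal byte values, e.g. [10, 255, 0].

[172, 90, 158, 93, 245, 247, 117, 155, 8, 227]

First, c1 ⊕ c2 = (M1 ⊕ K) ⊕ (M2 ⊕ K) = M1 ⊕ M2, so the key drops out. Then M2 = (M1 ⊕ M2) ⊕ M1 over the first 10 bytes.
byte 0: (d1 ^ 11) ^ 6c = c0 ^ 6c = ac
byte 1: (5f ^ 64) ^ 61 = 3b ^ 61 = 5a
byte 2: (64 ^ 8f) ^ 75 = eb ^ 75 = 9e
byte 3: (f2 ^ c1) ^ 6e = 33 ^ 6e = 5d
byte 4: (16 ^ 80) ^ 63 = 96 ^ 63 = f5
byte 5: (fc ^ 63) ^ 68 = 9f ^ 68 = f7
byte 6: (02 ^ 57) ^ 20 = 55 ^ 20 = 75
byte 7: (ad ^ 70) ^ 46 = dd ^ 46 = 9b
byte 8: (0f ^ 75) ^ 72 = 7a ^ 72 = 08
byte 9: (2f ^ a3) ^ 6f = 8c ^ 6f = e3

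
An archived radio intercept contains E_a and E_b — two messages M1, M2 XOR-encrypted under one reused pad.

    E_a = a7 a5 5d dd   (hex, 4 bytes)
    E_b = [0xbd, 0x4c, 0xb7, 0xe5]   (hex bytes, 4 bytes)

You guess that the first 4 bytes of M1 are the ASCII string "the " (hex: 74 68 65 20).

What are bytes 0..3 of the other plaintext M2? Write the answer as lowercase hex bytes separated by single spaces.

First, E_a ⊕ E_b = (M1 ⊕ K) ⊕ (M2 ⊕ K) = M1 ⊕ M2, so the key drops out. Then M2 = (M1 ⊕ M2) ⊕ M1 over the first 4 bytes.
byte 0: (a7 ^ bd) ^ 74 = 1a ^ 74 = 6e
byte 1: (a5 ^ 4c) ^ 68 = e9 ^ 68 = 81
byte 2: (5d ^ b7) ^ 65 = ea ^ 65 = 8f
byte 3: (dd ^ e5) ^ 20 = 38 ^ 20 = 18

6e 81 8f 18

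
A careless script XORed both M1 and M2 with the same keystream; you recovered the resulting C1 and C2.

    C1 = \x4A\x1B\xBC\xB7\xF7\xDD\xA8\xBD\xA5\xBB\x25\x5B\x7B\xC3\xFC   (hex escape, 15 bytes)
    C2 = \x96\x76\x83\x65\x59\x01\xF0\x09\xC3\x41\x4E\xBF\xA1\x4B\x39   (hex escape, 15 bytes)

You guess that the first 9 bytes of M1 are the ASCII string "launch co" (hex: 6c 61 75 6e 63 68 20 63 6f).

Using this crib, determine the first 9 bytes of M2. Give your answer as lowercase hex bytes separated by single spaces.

b0 0c 4a bc cd b4 78 d7 09

First, C1 ⊕ C2 = (M1 ⊕ K) ⊕ (M2 ⊕ K) = M1 ⊕ M2, so the key drops out. Then M2 = (M1 ⊕ M2) ⊕ M1 over the first 9 bytes.
byte 0: (4a xor 96) xor 6c = dc xor 6c = b0
byte 1: (1b xor 76) xor 61 = 6d xor 61 = 0c
byte 2: (bc xor 83) xor 75 = 3f xor 75 = 4a
byte 3: (b7 xor 65) xor 6e = d2 xor 6e = bc
byte 4: (f7 xor 59) xor 63 = ae xor 63 = cd
byte 5: (dd xor 01) xor 68 = dc xor 68 = b4
byte 6: (a8 xor f0) xor 20 = 58 xor 20 = 78
byte 7: (bd xor 09) xor 63 = b4 xor 63 = d7
byte 8: (a5 xor c3) xor 6f = 66 xor 6f = 09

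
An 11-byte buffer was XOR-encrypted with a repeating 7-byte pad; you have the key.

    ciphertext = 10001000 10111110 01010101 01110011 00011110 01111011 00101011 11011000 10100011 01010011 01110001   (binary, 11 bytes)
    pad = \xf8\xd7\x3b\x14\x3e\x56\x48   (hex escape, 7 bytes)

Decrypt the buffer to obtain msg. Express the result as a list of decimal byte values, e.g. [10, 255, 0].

The 7-byte key repeats, so the effective keystream is f8 d7 3b 14 3e 56 48 f8 d7 3b 14.
byte 0: 10001000 ^ 11111000 = 01110000
byte 1: 10111110 ^ 11010111 = 01101001
byte 2: 01010101 ^ 00111011 = 01101110
byte 3: 01110011 ^ 00010100 = 01100111
byte 4: 00011110 ^ 00111110 = 00100000
byte 5: 01111011 ^ 01010110 = 00101101
byte 6: 00101011 ^ 01001000 = 01100011
byte 7: 11011000 ^ 11111000 = 00100000
byte 8: 10100011 ^ 11010111 = 01110100
byte 9: 01010011 ^ 00111011 = 01101000
byte 10: 01110001 ^ 00010100 = 01100101

[112, 105, 110, 103, 32, 45, 99, 32, 116, 104, 101]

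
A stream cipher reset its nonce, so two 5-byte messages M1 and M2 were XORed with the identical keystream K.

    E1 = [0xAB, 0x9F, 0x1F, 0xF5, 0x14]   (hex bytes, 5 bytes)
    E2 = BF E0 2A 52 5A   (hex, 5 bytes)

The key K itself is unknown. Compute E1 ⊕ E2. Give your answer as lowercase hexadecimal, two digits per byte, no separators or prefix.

E1 ⊕ E2 = (M1 ⊕ K) ⊕ (M2 ⊕ K) = M1 ⊕ M2 — the shared key cancels under XOR.
171 ⊕ 191 =  20
159 ⊕ 224 = 127
 31 ⊕  42 =  53
245 ⊕  82 = 167
 20 ⊕  90 =  78

147f35a74e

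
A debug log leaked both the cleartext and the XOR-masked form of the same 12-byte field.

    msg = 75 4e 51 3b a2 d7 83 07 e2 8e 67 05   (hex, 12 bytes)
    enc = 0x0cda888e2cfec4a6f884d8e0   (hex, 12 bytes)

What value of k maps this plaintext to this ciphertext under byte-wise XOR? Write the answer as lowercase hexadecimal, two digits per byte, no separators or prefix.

7994d9b58e2947a11a0abfe5

Since enc = msg ⊕ k, XORing both sides with msg gives k = msg ⊕ enc.
byte 0: 75 ⊕ 0c = 79
byte 1: 4e ⊕ da = 94
byte 2: 51 ⊕ 88 = d9
byte 3: 3b ⊕ 8e = b5
byte 4: a2 ⊕ 2c = 8e
byte 5: d7 ⊕ fe = 29
byte 6: 83 ⊕ c4 = 47
byte 7: 07 ⊕ a6 = a1
byte 8: e2 ⊕ f8 = 1a
byte 9: 8e ⊕ 84 = 0a
byte 10: 67 ⊕ d8 = bf
byte 11: 05 ⊕ e0 = e5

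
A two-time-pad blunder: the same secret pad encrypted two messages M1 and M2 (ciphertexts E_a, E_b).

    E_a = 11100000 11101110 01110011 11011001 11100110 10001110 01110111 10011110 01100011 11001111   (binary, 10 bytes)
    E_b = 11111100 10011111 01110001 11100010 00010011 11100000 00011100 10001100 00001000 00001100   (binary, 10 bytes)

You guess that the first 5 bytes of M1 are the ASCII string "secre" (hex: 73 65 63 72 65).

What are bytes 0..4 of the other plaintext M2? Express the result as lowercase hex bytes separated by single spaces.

6f 14 61 49 90

First, E_a ⊕ E_b = (M1 ⊕ K) ⊕ (M2 ⊕ K) = M1 ⊕ M2, so the key drops out. Then M2 = (M1 ⊕ M2) ⊕ M1 over the first 5 bytes.
byte 0: (e0 ⊕ fc) ⊕ 73 = 1c ⊕ 73 = 6f
byte 1: (ee ⊕ 9f) ⊕ 65 = 71 ⊕ 65 = 14
byte 2: (73 ⊕ 71) ⊕ 63 = 02 ⊕ 63 = 61
byte 3: (d9 ⊕ e2) ⊕ 72 = 3b ⊕ 72 = 49
byte 4: (e6 ⊕ 13) ⊕ 65 = f5 ⊕ 65 = 90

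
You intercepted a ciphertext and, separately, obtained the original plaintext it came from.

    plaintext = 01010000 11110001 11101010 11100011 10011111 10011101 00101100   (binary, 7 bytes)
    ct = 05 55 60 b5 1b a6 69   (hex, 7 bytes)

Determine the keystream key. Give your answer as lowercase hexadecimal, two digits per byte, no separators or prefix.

Since ct = plaintext ⊕ key, XORing both sides with plaintext gives key = plaintext ⊕ ct.
50 ⊕ 05 = 55
f1 ⊕ 55 = a4
ea ⊕ 60 = 8a
e3 ⊕ b5 = 56
9f ⊕ 1b = 84
9d ⊕ a6 = 3b
2c ⊕ 69 = 45

55a48a56843b45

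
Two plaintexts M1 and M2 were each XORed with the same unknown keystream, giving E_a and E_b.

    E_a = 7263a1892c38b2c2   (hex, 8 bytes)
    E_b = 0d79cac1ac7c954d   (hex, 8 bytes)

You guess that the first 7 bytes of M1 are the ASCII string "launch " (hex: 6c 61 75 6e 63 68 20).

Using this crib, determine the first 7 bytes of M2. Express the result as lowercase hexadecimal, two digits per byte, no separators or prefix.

137b1e26e32c07

First, E_a ⊕ E_b = (M1 ⊕ K) ⊕ (M2 ⊕ K) = M1 ⊕ M2, so the key drops out. Then M2 = (M1 ⊕ M2) ⊕ M1 over the first 7 bytes.
byte 0: (72 xor 0d) xor 6c = 7f xor 6c = 13
byte 1: (63 xor 79) xor 61 = 1a xor 61 = 7b
byte 2: (a1 xor ca) xor 75 = 6b xor 75 = 1e
byte 3: (89 xor c1) xor 6e = 48 xor 6e = 26
byte 4: (2c xor ac) xor 63 = 80 xor 63 = e3
byte 5: (38 xor 7c) xor 68 = 44 xor 68 = 2c
byte 6: (b2 xor 95) xor 20 = 27 xor 20 = 07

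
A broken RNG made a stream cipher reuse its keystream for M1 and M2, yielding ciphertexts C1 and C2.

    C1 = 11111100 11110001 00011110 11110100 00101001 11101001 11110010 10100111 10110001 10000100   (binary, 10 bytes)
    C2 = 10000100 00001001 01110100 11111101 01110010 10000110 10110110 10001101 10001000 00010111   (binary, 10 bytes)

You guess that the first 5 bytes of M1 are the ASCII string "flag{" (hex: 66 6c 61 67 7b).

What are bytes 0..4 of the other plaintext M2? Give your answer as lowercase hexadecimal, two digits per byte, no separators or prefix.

1e940b6e20

First, C1 ⊕ C2 = (M1 ⊕ K) ⊕ (M2 ⊕ K) = M1 ⊕ M2, so the key drops out. Then M2 = (M1 ⊕ M2) ⊕ M1 over the first 5 bytes.
byte 0: (fc xor 84) xor 66 = 78 xor 66 = 1e
byte 1: (f1 xor 09) xor 6c = f8 xor 6c = 94
byte 2: (1e xor 74) xor 61 = 6a xor 61 = 0b
byte 3: (f4 xor fd) xor 67 = 09 xor 67 = 6e
byte 4: (29 xor 72) xor 7b = 5b xor 7b = 20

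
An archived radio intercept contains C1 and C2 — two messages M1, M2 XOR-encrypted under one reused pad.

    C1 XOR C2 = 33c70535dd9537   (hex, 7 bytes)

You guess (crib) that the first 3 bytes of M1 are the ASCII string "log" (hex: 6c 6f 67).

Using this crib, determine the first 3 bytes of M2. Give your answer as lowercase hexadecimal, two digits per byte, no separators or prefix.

5fa862

Since C1 ⊕ C2 = M1 ⊕ M2, XORing with the guessed M1 bytes yields the corresponding M2 bytes: M2 = (C1 ⊕ C2) ⊕ M1.
byte 0:  51 ⊕ 108 =  95
byte 1: 199 ⊕ 111 = 168
byte 2:   5 ⊕ 103 =  98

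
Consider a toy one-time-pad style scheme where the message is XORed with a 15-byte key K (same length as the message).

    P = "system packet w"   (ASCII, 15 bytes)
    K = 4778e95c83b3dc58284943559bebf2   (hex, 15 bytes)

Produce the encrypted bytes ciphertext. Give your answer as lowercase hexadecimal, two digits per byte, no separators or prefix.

73 ⊕ 47 = 34
79 ⊕ 78 = 01
73 ⊕ e9 = 9a
74 ⊕ 5c = 28
65 ⊕ 83 = e6
6d ⊕ b3 = de
20 ⊕ dc = fc
70 ⊕ 58 = 28
61 ⊕ 28 = 49
63 ⊕ 49 = 2a
6b ⊕ 43 = 28
65 ⊕ 55 = 30
74 ⊕ 9b = ef
20 ⊕ eb = cb
77 ⊕ f2 = 85

34019a28e6defc28492a2830efcb85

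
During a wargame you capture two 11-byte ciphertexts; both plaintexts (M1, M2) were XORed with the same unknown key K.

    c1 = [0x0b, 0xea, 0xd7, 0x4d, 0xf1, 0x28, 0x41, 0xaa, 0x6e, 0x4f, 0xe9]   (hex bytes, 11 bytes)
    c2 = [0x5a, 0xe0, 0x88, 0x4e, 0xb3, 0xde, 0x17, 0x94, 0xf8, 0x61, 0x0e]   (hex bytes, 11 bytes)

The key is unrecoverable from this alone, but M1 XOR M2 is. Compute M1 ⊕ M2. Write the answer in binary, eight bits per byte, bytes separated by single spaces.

c1 ⊕ c2 = (M1 ⊕ K) ⊕ (M2 ⊕ K) = M1 ⊕ M2 — the shared key cancels under XOR.
0b ⊕ 5a = 51
ea ⊕ e0 = 0a
d7 ⊕ 88 = 5f
4d ⊕ 4e = 03
f1 ⊕ b3 = 42
28 ⊕ de = f6
41 ⊕ 17 = 56
aa ⊕ 94 = 3e
6e ⊕ f8 = 96
4f ⊕ 61 = 2e
e9 ⊕ 0e = e7

01010001 00001010 01011111 00000011 01000010 11110110 01010110 00111110 10010110 00101110 11100111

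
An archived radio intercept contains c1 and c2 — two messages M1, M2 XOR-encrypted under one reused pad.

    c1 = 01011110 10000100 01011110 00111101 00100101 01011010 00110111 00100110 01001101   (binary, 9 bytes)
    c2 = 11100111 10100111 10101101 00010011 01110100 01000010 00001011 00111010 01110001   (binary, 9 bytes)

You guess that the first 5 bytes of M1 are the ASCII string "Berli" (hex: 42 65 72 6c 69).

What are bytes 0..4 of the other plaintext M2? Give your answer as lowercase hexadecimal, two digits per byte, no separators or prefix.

fb46814238

First, c1 ⊕ c2 = (M1 ⊕ K) ⊕ (M2 ⊕ K) = M1 ⊕ M2, so the key drops out. Then M2 = (M1 ⊕ M2) ⊕ M1 over the first 5 bytes.
byte 0: (5e xor e7) xor 42 = b9 xor 42 = fb
byte 1: (84 xor a7) xor 65 = 23 xor 65 = 46
byte 2: (5e xor ad) xor 72 = f3 xor 72 = 81
byte 3: (3d xor 13) xor 6c = 2e xor 6c = 42
byte 4: (25 xor 74) xor 69 = 51 xor 69 = 38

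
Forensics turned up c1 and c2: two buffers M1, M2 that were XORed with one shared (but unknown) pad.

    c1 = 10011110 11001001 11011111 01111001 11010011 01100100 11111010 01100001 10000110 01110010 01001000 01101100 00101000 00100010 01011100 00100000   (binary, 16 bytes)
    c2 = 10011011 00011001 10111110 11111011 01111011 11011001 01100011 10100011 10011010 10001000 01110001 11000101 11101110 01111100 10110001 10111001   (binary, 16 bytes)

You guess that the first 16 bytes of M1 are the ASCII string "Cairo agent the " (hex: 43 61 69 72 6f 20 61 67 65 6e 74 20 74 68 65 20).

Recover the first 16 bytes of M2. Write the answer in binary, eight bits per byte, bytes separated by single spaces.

First, c1 ⊕ c2 = (M1 ⊕ K) ⊕ (M2 ⊕ K) = M1 ⊕ M2, so the key drops out. Then M2 = (M1 ⊕ M2) ⊕ M1 over the first 16 bytes.
byte 0: (9e ⊕ 9b) ⊕ 43 = 05 ⊕ 43 = 46
byte 1: (c9 ⊕ 19) ⊕ 61 = d0 ⊕ 61 = b1
byte 2: (df ⊕ be) ⊕ 69 = 61 ⊕ 69 = 08
byte 3: (79 ⊕ fb) ⊕ 72 = 82 ⊕ 72 = f0
byte 4: (d3 ⊕ 7b) ⊕ 6f = a8 ⊕ 6f = c7
byte 5: (64 ⊕ d9) ⊕ 20 = bd ⊕ 20 = 9d
byte 6: (fa ⊕ 63) ⊕ 61 = 99 ⊕ 61 = f8
byte 7: (61 ⊕ a3) ⊕ 67 = c2 ⊕ 67 = a5
byte 8: (86 ⊕ 9a) ⊕ 65 = 1c ⊕ 65 = 79
byte 9: (72 ⊕ 88) ⊕ 6e = fa ⊕ 6e = 94
byte 10: (48 ⊕ 71) ⊕ 74 = 39 ⊕ 74 = 4d
byte 11: (6c ⊕ c5) ⊕ 20 = a9 ⊕ 20 = 89
byte 12: (28 ⊕ ee) ⊕ 74 = c6 ⊕ 74 = b2
byte 13: (22 ⊕ 7c) ⊕ 68 = 5e ⊕ 68 = 36
byte 14: (5c ⊕ b1) ⊕ 65 = ed ⊕ 65 = 88
byte 15: (20 ⊕ b9) ⊕ 20 = 99 ⊕ 20 = b9

01000110 10110001 00001000 11110000 11000111 10011101 11111000 10100101 01111001 10010100 01001101 10001001 10110010 00110110 10001000 10111001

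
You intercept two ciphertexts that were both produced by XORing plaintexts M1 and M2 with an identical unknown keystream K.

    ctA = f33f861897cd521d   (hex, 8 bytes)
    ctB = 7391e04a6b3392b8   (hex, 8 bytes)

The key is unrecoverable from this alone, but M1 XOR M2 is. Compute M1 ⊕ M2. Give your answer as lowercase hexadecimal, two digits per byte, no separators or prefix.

80ae6652fcfec0a5

ctA ⊕ ctB = (M1 ⊕ K) ⊕ (M2 ⊕ K) = M1 ⊕ M2 — the shared key cancels under XOR.
f3 ⊕ 73 = 80
3f ⊕ 91 = ae
86 ⊕ e0 = 66
18 ⊕ 4a = 52
97 ⊕ 6b = fc
cd ⊕ 33 = fe
52 ⊕ 92 = c0
1d ⊕ b8 = a5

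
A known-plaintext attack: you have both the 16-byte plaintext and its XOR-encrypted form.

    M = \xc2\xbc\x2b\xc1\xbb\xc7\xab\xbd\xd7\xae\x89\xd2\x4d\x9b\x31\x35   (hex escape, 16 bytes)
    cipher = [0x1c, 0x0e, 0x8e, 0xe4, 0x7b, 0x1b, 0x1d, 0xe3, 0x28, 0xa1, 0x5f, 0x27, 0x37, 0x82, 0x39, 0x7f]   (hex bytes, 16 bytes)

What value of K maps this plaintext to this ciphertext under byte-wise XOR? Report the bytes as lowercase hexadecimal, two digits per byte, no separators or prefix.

deb2a525c0dcb65eff0fd6f57a19084a

Since cipher = M ⊕ K, XORing both sides with M gives K = M ⊕ cipher.
194 XOR  28 = 222
188 XOR  14 = 178
 43 XOR 142 = 165
193 XOR 228 =  37
187 XOR 123 = 192
199 XOR  27 = 220
171 XOR  29 = 182
189 XOR 227 =  94
215 XOR  40 = 255
174 XOR 161 =  15
137 XOR  95 = 214
210 XOR  39 = 245
 77 XOR  55 = 122
155 XOR 130 =  25
 49 XOR  57 =   8
 53 XOR 127 =  74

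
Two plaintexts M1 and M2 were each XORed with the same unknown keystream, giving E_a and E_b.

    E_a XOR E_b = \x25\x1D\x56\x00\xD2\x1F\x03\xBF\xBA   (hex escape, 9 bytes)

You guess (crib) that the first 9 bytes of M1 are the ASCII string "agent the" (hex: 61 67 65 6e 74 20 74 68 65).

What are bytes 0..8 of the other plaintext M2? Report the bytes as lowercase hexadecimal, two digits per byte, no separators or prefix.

Since E_a ⊕ E_b = M1 ⊕ M2, XORing with the guessed M1 bytes yields the corresponding M2 bytes: M2 = (E_a ⊕ E_b) ⊕ M1.
25 XOR 61 = 44
1d XOR 67 = 7a
56 XOR 65 = 33
00 XOR 6e = 6e
d2 XOR 74 = a6
1f XOR 20 = 3f
03 XOR 74 = 77
bf XOR 68 = d7
ba XOR 65 = df

447a336ea63f77d7df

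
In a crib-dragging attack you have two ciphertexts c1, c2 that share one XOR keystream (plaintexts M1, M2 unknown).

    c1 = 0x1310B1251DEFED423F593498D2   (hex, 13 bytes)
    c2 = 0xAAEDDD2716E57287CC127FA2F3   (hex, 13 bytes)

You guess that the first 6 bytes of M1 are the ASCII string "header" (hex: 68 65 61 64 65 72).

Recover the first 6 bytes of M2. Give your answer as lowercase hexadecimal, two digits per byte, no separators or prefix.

d1980d666e78

First, c1 ⊕ c2 = (M1 ⊕ K) ⊕ (M2 ⊕ K) = M1 ⊕ M2, so the key drops out. Then M2 = (M1 ⊕ M2) ⊕ M1 over the first 6 bytes.
byte 0: (13 ^ aa) ^ 68 = b9 ^ 68 = d1
byte 1: (10 ^ ed) ^ 65 = fd ^ 65 = 98
byte 2: (b1 ^ dd) ^ 61 = 6c ^ 61 = 0d
byte 3: (25 ^ 27) ^ 64 = 02 ^ 64 = 66
byte 4: (1d ^ 16) ^ 65 = 0b ^ 65 = 6e
byte 5: (ef ^ e5) ^ 72 = 0a ^ 72 = 78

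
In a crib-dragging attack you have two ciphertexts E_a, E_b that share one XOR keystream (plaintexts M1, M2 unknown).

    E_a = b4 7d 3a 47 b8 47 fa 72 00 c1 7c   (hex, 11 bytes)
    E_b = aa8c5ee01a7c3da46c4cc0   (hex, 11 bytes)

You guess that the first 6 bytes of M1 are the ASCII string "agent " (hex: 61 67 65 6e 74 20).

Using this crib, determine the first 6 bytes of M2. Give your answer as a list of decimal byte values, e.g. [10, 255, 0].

[127, 150, 1, 201, 214, 27]

First, E_a ⊕ E_b = (M1 ⊕ K) ⊕ (M2 ⊕ K) = M1 ⊕ M2, so the key drops out. Then M2 = (M1 ⊕ M2) ⊕ M1 over the first 6 bytes.
byte 0: (b4 ^ aa) ^ 61 = 1e ^ 61 = 7f
byte 1: (7d ^ 8c) ^ 67 = f1 ^ 67 = 96
byte 2: (3a ^ 5e) ^ 65 = 64 ^ 65 = 01
byte 3: (47 ^ e0) ^ 6e = a7 ^ 6e = c9
byte 4: (b8 ^ 1a) ^ 74 = a2 ^ 74 = d6
byte 5: (47 ^ 7c) ^ 20 = 3b ^ 20 = 1b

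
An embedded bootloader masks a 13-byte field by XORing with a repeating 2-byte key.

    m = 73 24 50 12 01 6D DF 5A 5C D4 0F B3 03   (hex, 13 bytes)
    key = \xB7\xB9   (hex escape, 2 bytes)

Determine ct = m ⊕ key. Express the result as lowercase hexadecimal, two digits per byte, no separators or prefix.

The 2-byte key repeats, so the effective keystream is b7 b9 b7 b9 b7 b9 b7 b9 b7 b9 b7 b9 b7.
byte 0: 115 ⊕ 183 = 196
byte 1:  36 ⊕ 185 = 157
byte 2:  80 ⊕ 183 = 231
byte 3:  18 ⊕ 185 = 171
byte 4:   1 ⊕ 183 = 182
byte 5: 109 ⊕ 185 = 212
byte 6: 223 ⊕ 183 = 104
byte 7:  90 ⊕ 185 = 227
byte 8:  92 ⊕ 183 = 235
byte 9: 212 ⊕ 185 = 109
byte 10:  15 ⊕ 183 = 184
byte 11: 179 ⊕ 185 =  10
byte 12:   3 ⊕ 183 = 180

c49de7abb6d468e3eb6db80ab4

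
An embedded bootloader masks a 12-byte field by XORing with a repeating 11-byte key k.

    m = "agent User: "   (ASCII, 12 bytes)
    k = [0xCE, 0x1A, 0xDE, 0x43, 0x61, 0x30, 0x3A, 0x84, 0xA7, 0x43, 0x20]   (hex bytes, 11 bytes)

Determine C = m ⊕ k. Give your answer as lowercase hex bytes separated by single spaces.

The 11-byte key repeats, so the effective keystream is ce 1a de 43 61 30 3a 84 a7 43 20 ce.
byte 0: 01100001 ⊕ 11001110 = 10101111
byte 1: 01100111 ⊕ 00011010 = 01111101
byte 2: 01100101 ⊕ 11011110 = 10111011
byte 3: 01101110 ⊕ 01000011 = 00101101
byte 4: 01110100 ⊕ 01100001 = 00010101
byte 5: 00100000 ⊕ 00110000 = 00010000
byte 6: 01010101 ⊕ 00111010 = 01101111
byte 7: 01110011 ⊕ 10000100 = 11110111
byte 8: 01100101 ⊕ 10100111 = 11000010
byte 9: 01110010 ⊕ 01000011 = 00110001
byte 10: 00111010 ⊕ 00100000 = 00011010
byte 11: 00100000 ⊕ 11001110 = 11101110

af 7d bb 2d 15 10 6f f7 c2 31 1a ee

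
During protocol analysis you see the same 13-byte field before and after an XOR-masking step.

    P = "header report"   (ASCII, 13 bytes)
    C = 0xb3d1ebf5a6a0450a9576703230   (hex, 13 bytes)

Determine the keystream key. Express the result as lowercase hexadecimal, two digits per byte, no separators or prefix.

dbb48a91c3d26578f0061f4044

Since C = P ⊕ key, XORing both sides with P gives key = P ⊕ C.
byte 0: 68 xor b3 = db
byte 1: 65 xor d1 = b4
byte 2: 61 xor eb = 8a
byte 3: 64 xor f5 = 91
byte 4: 65 xor a6 = c3
byte 5: 72 xor a0 = d2
byte 6: 20 xor 45 = 65
byte 7: 72 xor 0a = 78
byte 8: 65 xor 95 = f0
byte 9: 70 xor 76 = 06
byte 10: 6f xor 70 = 1f
byte 11: 72 xor 32 = 40
byte 12: 74 xor 30 = 44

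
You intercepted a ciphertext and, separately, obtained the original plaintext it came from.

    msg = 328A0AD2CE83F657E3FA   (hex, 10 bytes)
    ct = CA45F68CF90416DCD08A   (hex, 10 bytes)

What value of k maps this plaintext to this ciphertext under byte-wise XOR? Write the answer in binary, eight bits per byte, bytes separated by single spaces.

Since ct = msg ⊕ k, XORing both sides with msg gives k = msg ⊕ ct.
byte 0: 32 ⊕ ca = f8
byte 1: 8a ⊕ 45 = cf
byte 2: 0a ⊕ f6 = fc
byte 3: d2 ⊕ 8c = 5e
byte 4: ce ⊕ f9 = 37
byte 5: 83 ⊕ 04 = 87
byte 6: f6 ⊕ 16 = e0
byte 7: 57 ⊕ dc = 8b
byte 8: e3 ⊕ d0 = 33
byte 9: fa ⊕ 8a = 70

11111000 11001111 11111100 01011110 00110111 10000111 11100000 10001011 00110011 01110000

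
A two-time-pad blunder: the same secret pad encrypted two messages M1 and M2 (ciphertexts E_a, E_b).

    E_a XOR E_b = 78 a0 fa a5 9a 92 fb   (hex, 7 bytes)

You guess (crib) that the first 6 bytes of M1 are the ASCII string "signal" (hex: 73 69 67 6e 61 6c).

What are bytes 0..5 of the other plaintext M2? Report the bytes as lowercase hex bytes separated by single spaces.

0b c9 9d cb fb fe

Since E_a ⊕ E_b = M1 ⊕ M2, XORing with the guessed M1 bytes yields the corresponding M2 bytes: M2 = (E_a ⊕ E_b) ⊕ M1.
01111000 ⊕ 01110011 = 00001011
10100000 ⊕ 01101001 = 11001001
11111010 ⊕ 01100111 = 10011101
10100101 ⊕ 01101110 = 11001011
10011010 ⊕ 01100001 = 11111011
10010010 ⊕ 01101100 = 11111110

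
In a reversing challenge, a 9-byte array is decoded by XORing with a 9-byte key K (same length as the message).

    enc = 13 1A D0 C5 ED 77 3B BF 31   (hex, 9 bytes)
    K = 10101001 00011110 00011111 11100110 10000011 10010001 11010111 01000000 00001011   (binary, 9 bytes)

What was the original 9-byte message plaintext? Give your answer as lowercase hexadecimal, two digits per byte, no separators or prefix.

ba04cf236ee6ecff3a

00010011 XOR 10101001 = 10111010
00011010 XOR 00011110 = 00000100
11010000 XOR 00011111 = 11001111
11000101 XOR 11100110 = 00100011
11101101 XOR 10000011 = 01101110
01110111 XOR 10010001 = 11100110
00111011 XOR 11010111 = 11101100
10111111 XOR 01000000 = 11111111
00110001 XOR 00001011 = 00111010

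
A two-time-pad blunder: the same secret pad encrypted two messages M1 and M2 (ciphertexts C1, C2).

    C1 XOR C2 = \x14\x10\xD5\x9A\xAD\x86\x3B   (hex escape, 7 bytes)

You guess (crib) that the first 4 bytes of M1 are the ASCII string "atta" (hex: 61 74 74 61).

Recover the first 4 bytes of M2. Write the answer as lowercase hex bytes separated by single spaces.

Since C1 ⊕ C2 = M1 ⊕ M2, XORing with the guessed M1 bytes yields the corresponding M2 bytes: M2 = (C1 ⊕ C2) ⊕ M1.
14 ⊕ 61 = 75
10 ⊕ 74 = 64
d5 ⊕ 74 = a1
9a ⊕ 61 = fb

75 64 a1 fb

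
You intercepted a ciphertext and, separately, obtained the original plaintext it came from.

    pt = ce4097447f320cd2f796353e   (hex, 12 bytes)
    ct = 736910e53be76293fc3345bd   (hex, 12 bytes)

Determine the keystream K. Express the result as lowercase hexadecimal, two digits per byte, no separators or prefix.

Since ct = pt ⊕ K, XORing both sides with pt gives K = pt ⊕ ct.
11001110 xor 01110011 = 10111101
01000000 xor 01101001 = 00101001
10010111 xor 00010000 = 10000111
01000100 xor 11100101 = 10100001
01111111 xor 00111011 = 01000100
00110010 xor 11100111 = 11010101
00001100 xor 01100010 = 01101110
11010010 xor 10010011 = 01000001
11110111 xor 11111100 = 00001011
10010110 xor 00110011 = 10100101
00110101 xor 01000101 = 01110000
00111110 xor 10111101 = 10000011

bd2987a144d56e410ba57083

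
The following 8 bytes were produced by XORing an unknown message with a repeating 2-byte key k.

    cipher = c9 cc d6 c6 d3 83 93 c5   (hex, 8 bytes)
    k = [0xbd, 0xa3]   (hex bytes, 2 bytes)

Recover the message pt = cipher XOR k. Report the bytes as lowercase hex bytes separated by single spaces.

74 6f 6b 65 6e 20 2e 66

The 2-byte key repeats, so the effective keystream is bd a3 bd a3 bd a3 bd a3.
byte 0: 11001001 XOR 10111101 = 01110100
byte 1: 11001100 XOR 10100011 = 01101111
byte 2: 11010110 XOR 10111101 = 01101011
byte 3: 11000110 XOR 10100011 = 01100101
byte 4: 11010011 XOR 10111101 = 01101110
byte 5: 10000011 XOR 10100011 = 00100000
byte 6: 10010011 XOR 10111101 = 00101110
byte 7: 11000101 XOR 10100011 = 01100110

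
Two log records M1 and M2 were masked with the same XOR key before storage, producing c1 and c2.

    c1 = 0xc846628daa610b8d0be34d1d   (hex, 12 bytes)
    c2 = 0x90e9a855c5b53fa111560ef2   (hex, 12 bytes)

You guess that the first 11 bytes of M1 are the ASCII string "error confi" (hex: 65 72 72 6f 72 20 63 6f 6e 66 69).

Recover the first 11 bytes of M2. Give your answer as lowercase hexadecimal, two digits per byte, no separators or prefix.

First, c1 ⊕ c2 = (M1 ⊕ K) ⊕ (M2 ⊕ K) = M1 ⊕ M2, so the key drops out. Then M2 = (M1 ⊕ M2) ⊕ M1 over the first 11 bytes.
byte 0: (c8 ^ 90) ^ 65 = 58 ^ 65 = 3d
byte 1: (46 ^ e9) ^ 72 = af ^ 72 = dd
byte 2: (62 ^ a8) ^ 72 = ca ^ 72 = b8
byte 3: (8d ^ 55) ^ 6f = d8 ^ 6f = b7
byte 4: (aa ^ c5) ^ 72 = 6f ^ 72 = 1d
byte 5: (61 ^ b5) ^ 20 = d4 ^ 20 = f4
byte 6: (0b ^ 3f) ^ 63 = 34 ^ 63 = 57
byte 7: (8d ^ a1) ^ 6f = 2c ^ 6f = 43
byte 8: (0b ^ 11) ^ 6e = 1a ^ 6e = 74
byte 9: (e3 ^ 56) ^ 66 = b5 ^ 66 = d3
byte 10: (4d ^ 0e) ^ 69 = 43 ^ 69 = 2a

3dddb8b71df4574374d32a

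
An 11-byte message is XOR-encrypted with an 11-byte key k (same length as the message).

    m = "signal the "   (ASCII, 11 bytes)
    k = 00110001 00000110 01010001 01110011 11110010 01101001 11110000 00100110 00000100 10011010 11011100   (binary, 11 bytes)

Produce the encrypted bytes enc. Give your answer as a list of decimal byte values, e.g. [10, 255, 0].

[66, 111, 54, 29, 147, 5, 208, 82, 108, 255, 252]

byte 0: 115 ^  49 =  66
byte 1: 105 ^   6 = 111
byte 2: 103 ^  81 =  54
byte 3: 110 ^ 115 =  29
byte 4:  97 ^ 242 = 147
byte 5: 108 ^ 105 =   5
byte 6:  32 ^ 240 = 208
byte 7: 116 ^  38 =  82
byte 8: 104 ^   4 = 108
byte 9: 101 ^ 154 = 255
byte 10:  32 ^ 220 = 252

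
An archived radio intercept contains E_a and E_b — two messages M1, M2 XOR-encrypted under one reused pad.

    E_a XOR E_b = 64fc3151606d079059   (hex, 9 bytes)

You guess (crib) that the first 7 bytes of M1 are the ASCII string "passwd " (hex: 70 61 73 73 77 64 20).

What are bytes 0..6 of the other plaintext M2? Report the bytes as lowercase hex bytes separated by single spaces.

Since E_a ⊕ E_b = M1 ⊕ M2, XORing with the guessed M1 bytes yields the corresponding M2 bytes: M2 = (E_a ⊕ E_b) ⊕ M1.
64 ⊕ 70 = 14
fc ⊕ 61 = 9d
31 ⊕ 73 = 42
51 ⊕ 73 = 22
60 ⊕ 77 = 17
6d ⊕ 64 = 09
07 ⊕ 20 = 27

14 9d 42 22 17 09 27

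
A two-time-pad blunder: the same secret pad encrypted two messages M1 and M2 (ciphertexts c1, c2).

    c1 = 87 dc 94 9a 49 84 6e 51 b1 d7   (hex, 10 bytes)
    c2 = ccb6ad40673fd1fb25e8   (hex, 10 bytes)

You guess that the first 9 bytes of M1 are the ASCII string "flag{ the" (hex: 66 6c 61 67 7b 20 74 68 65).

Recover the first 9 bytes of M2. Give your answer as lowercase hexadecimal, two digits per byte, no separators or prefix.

2d0658bd559bcbc2f1

First, c1 ⊕ c2 = (M1 ⊕ K) ⊕ (M2 ⊕ K) = M1 ⊕ M2, so the key drops out. Then M2 = (M1 ⊕ M2) ⊕ M1 over the first 9 bytes.
byte 0: (87 XOR cc) XOR 66 = 4b XOR 66 = 2d
byte 1: (dc XOR b6) XOR 6c = 6a XOR 6c = 06
byte 2: (94 XOR ad) XOR 61 = 39 XOR 61 = 58
byte 3: (9a XOR 40) XOR 67 = da XOR 67 = bd
byte 4: (49 XOR 67) XOR 7b = 2e XOR 7b = 55
byte 5: (84 XOR 3f) XOR 20 = bb XOR 20 = 9b
byte 6: (6e XOR d1) XOR 74 = bf XOR 74 = cb
byte 7: (51 XOR fb) XOR 68 = aa XOR 68 = c2
byte 8: (b1 XOR 25) XOR 65 = 94 XOR 65 = f1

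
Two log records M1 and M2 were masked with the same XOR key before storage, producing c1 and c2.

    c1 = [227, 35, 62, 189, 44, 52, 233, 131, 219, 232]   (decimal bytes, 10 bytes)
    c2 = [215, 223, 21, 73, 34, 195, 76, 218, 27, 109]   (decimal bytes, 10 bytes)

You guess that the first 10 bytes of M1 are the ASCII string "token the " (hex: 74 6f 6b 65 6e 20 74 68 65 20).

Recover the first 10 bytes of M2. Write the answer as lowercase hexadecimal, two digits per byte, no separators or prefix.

First, c1 ⊕ c2 = (M1 ⊕ K) ⊕ (M2 ⊕ K) = M1 ⊕ M2, so the key drops out. Then M2 = (M1 ⊕ M2) ⊕ M1 over the first 10 bytes.
byte 0: (e3 ⊕ d7) ⊕ 74 = 34 ⊕ 74 = 40
byte 1: (23 ⊕ df) ⊕ 6f = fc ⊕ 6f = 93
byte 2: (3e ⊕ 15) ⊕ 6b = 2b ⊕ 6b = 40
byte 3: (bd ⊕ 49) ⊕ 65 = f4 ⊕ 65 = 91
byte 4: (2c ⊕ 22) ⊕ 6e = 0e ⊕ 6e = 60
byte 5: (34 ⊕ c3) ⊕ 20 = f7 ⊕ 20 = d7
byte 6: (e9 ⊕ 4c) ⊕ 74 = a5 ⊕ 74 = d1
byte 7: (83 ⊕ da) ⊕ 68 = 59 ⊕ 68 = 31
byte 8: (db ⊕ 1b) ⊕ 65 = c0 ⊕ 65 = a5
byte 9: (e8 ⊕ 6d) ⊕ 20 = 85 ⊕ 20 = a5

4093409160d7d131a5a5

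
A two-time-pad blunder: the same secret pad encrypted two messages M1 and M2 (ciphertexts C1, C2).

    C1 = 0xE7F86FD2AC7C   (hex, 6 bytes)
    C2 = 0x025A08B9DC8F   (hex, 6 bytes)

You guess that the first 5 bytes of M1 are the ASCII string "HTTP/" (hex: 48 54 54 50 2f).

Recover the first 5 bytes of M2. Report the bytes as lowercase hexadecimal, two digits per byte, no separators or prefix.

First, C1 ⊕ C2 = (M1 ⊕ K) ⊕ (M2 ⊕ K) = M1 ⊕ M2, so the key drops out. Then M2 = (M1 ⊕ M2) ⊕ M1 over the first 5 bytes.
byte 0: (e7 ^ 02) ^ 48 = e5 ^ 48 = ad
byte 1: (f8 ^ 5a) ^ 54 = a2 ^ 54 = f6
byte 2: (6f ^ 08) ^ 54 = 67 ^ 54 = 33
byte 3: (d2 ^ b9) ^ 50 = 6b ^ 50 = 3b
byte 4: (ac ^ dc) ^ 2f = 70 ^ 2f = 5f

adf6333b5f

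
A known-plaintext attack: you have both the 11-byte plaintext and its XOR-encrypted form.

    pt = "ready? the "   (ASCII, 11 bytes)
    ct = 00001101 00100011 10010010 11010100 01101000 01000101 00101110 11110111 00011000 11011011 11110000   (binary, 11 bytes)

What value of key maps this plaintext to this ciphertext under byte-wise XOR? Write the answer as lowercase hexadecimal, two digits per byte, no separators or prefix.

Since ct = pt ⊕ key, XORing both sides with pt gives key = pt ⊕ ct.
byte 0: 72 XOR 0d = 7f
byte 1: 65 XOR 23 = 46
byte 2: 61 XOR 92 = f3
byte 3: 64 XOR d4 = b0
byte 4: 79 XOR 68 = 11
byte 5: 3f XOR 45 = 7a
byte 6: 20 XOR 2e = 0e
byte 7: 74 XOR f7 = 83
byte 8: 68 XOR 18 = 70
byte 9: 65 XOR db = be
byte 10: 20 XOR f0 = d0

7f46f3b0117a0e8370bed0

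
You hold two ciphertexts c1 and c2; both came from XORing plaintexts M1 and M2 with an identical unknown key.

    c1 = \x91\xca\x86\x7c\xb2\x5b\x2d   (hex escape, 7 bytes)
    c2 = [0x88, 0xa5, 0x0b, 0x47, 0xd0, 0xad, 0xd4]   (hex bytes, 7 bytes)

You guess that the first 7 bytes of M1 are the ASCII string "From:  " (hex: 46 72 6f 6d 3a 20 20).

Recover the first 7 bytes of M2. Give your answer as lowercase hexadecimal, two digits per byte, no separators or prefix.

5f1de25658d6d9

First, c1 ⊕ c2 = (M1 ⊕ K) ⊕ (M2 ⊕ K) = M1 ⊕ M2, so the key drops out. Then M2 = (M1 ⊕ M2) ⊕ M1 over the first 7 bytes.
byte 0: (91 XOR 88) XOR 46 = 19 XOR 46 = 5f
byte 1: (ca XOR a5) XOR 72 = 6f XOR 72 = 1d
byte 2: (86 XOR 0b) XOR 6f = 8d XOR 6f = e2
byte 3: (7c XOR 47) XOR 6d = 3b XOR 6d = 56
byte 4: (b2 XOR d0) XOR 3a = 62 XOR 3a = 58
byte 5: (5b XOR ad) XOR 20 = f6 XOR 20 = d6
byte 6: (2d XOR d4) XOR 20 = f9 XOR 20 = d9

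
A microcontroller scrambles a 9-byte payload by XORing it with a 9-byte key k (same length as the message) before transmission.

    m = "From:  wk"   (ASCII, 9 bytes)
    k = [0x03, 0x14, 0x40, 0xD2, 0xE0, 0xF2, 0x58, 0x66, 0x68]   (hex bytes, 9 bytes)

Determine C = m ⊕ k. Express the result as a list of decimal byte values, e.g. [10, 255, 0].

 70 ^   3 =  69
114 ^  20 = 102
111 ^  64 =  47
109 ^ 210 = 191
 58 ^ 224 = 218
 32 ^ 242 = 210
 32 ^  88 = 120
119 ^ 102 =  17
107 ^ 104 =   3

[69, 102, 47, 191, 218, 210, 120, 17, 3]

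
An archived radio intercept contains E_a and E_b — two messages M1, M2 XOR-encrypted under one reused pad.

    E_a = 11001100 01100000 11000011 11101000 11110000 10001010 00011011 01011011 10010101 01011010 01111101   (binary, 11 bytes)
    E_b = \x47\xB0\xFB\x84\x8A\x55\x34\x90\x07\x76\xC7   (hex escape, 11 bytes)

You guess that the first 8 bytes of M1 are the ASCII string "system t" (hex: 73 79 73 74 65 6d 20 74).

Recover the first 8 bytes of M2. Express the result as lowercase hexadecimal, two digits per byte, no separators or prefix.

First, E_a ⊕ E_b = (M1 ⊕ K) ⊕ (M2 ⊕ K) = M1 ⊕ M2, so the key drops out. Then M2 = (M1 ⊕ M2) ⊕ M1 over the first 8 bytes.
byte 0: (cc ^ 47) ^ 73 = 8b ^ 73 = f8
byte 1: (60 ^ b0) ^ 79 = d0 ^ 79 = a9
byte 2: (c3 ^ fb) ^ 73 = 38 ^ 73 = 4b
byte 3: (e8 ^ 84) ^ 74 = 6c ^ 74 = 18
byte 4: (f0 ^ 8a) ^ 65 = 7a ^ 65 = 1f
byte 5: (8a ^ 55) ^ 6d = df ^ 6d = b2
byte 6: (1b ^ 34) ^ 20 = 2f ^ 20 = 0f
byte 7: (5b ^ 90) ^ 74 = cb ^ 74 = bf

f8a94b181fb20fbf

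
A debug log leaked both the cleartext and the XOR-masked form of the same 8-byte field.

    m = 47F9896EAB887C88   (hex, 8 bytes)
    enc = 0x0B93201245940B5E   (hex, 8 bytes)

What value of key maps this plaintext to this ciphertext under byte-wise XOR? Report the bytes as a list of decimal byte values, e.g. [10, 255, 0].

[76, 106, 169, 124, 238, 28, 119, 214]

Since enc = m ⊕ key, XORing both sides with m gives key = m ⊕ enc.
byte 0: 47 ⊕ 0b = 4c
byte 1: f9 ⊕ 93 = 6a
byte 2: 89 ⊕ 20 = a9
byte 3: 6e ⊕ 12 = 7c
byte 4: ab ⊕ 45 = ee
byte 5: 88 ⊕ 94 = 1c
byte 6: 7c ⊕ 0b = 77
byte 7: 88 ⊕ 5e = d6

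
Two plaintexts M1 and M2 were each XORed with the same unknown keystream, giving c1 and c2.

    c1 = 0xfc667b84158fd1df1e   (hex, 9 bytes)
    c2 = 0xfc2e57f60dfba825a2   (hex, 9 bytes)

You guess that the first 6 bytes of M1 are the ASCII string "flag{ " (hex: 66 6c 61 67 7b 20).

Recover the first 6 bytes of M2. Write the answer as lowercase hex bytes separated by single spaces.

66 24 4d 15 63 54

First, c1 ⊕ c2 = (M1 ⊕ K) ⊕ (M2 ⊕ K) = M1 ⊕ M2, so the key drops out. Then M2 = (M1 ⊕ M2) ⊕ M1 over the first 6 bytes.
byte 0: (fc ^ fc) ^ 66 = 00 ^ 66 = 66
byte 1: (66 ^ 2e) ^ 6c = 48 ^ 6c = 24
byte 2: (7b ^ 57) ^ 61 = 2c ^ 61 = 4d
byte 3: (84 ^ f6) ^ 67 = 72 ^ 67 = 15
byte 4: (15 ^ 0d) ^ 7b = 18 ^ 7b = 63
byte 5: (8f ^ fb) ^ 20 = 74 ^ 20 = 54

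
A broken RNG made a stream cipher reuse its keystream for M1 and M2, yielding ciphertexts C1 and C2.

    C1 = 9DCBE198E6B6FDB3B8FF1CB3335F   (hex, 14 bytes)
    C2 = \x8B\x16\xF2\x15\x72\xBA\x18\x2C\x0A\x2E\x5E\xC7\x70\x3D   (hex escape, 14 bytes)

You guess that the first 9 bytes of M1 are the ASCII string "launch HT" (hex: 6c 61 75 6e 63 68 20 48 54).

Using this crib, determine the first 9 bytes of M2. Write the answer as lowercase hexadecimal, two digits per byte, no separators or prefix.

First, C1 ⊕ C2 = (M1 ⊕ K) ⊕ (M2 ⊕ K) = M1 ⊕ M2, so the key drops out. Then M2 = (M1 ⊕ M2) ⊕ M1 over the first 9 bytes.
byte 0: (9d xor 8b) xor 6c = 16 xor 6c = 7a
byte 1: (cb xor 16) xor 61 = dd xor 61 = bc
byte 2: (e1 xor f2) xor 75 = 13 xor 75 = 66
byte 3: (98 xor 15) xor 6e = 8d xor 6e = e3
byte 4: (e6 xor 72) xor 63 = 94 xor 63 = f7
byte 5: (b6 xor ba) xor 68 = 0c xor 68 = 64
byte 6: (fd xor 18) xor 20 = e5 xor 20 = c5
byte 7: (b3 xor 2c) xor 48 = 9f xor 48 = d7
byte 8: (b8 xor 0a) xor 54 = b2 xor 54 = e6

7abc66e3f764c5d7e6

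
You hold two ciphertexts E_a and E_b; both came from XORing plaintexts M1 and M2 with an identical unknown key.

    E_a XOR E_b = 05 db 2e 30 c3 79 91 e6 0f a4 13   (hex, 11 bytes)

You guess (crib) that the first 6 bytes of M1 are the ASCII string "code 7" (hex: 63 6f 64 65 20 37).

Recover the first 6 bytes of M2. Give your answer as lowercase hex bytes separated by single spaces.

66 b4 4a 55 e3 4e

Since E_a ⊕ E_b = M1 ⊕ M2, XORing with the guessed M1 bytes yields the corresponding M2 bytes: M2 = (E_a ⊕ E_b) ⊕ M1.
  5 ^  99 = 102
219 ^ 111 = 180
 46 ^ 100 =  74
 48 ^ 101 =  85
195 ^  32 = 227
121 ^  55 =  78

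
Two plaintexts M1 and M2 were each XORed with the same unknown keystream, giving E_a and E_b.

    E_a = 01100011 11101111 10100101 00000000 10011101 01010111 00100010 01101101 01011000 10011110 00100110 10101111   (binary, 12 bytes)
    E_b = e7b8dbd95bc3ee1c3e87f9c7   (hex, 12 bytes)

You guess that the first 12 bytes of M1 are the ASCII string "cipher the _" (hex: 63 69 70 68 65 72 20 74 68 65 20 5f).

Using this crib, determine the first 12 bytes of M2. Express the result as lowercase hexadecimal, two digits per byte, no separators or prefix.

e73e0eb1a3e6ec050e7cff37

First, E_a ⊕ E_b = (M1 ⊕ K) ⊕ (M2 ⊕ K) = M1 ⊕ M2, so the key drops out. Then M2 = (M1 ⊕ M2) ⊕ M1 over the first 12 bytes.
byte 0: (63 XOR e7) XOR 63 = 84 XOR 63 = e7
byte 1: (ef XOR b8) XOR 69 = 57 XOR 69 = 3e
byte 2: (a5 XOR db) XOR 70 = 7e XOR 70 = 0e
byte 3: (00 XOR d9) XOR 68 = d9 XOR 68 = b1
byte 4: (9d XOR 5b) XOR 65 = c6 XOR 65 = a3
byte 5: (57 XOR c3) XOR 72 = 94 XOR 72 = e6
byte 6: (22 XOR ee) XOR 20 = cc XOR 20 = ec
byte 7: (6d XOR 1c) XOR 74 = 71 XOR 74 = 05
byte 8: (58 XOR 3e) XOR 68 = 66 XOR 68 = 0e
byte 9: (9e XOR 87) XOR 65 = 19 XOR 65 = 7c
byte 10: (26 XOR f9) XOR 20 = df XOR 20 = ff
byte 11: (af XOR c7) XOR 5f = 68 XOR 5f = 37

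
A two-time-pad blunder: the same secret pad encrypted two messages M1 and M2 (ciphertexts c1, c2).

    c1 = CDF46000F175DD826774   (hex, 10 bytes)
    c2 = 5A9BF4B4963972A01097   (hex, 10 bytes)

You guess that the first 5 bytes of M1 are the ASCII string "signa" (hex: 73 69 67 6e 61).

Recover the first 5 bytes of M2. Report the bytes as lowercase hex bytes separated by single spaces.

e4 06 f3 da 06

First, c1 ⊕ c2 = (M1 ⊕ K) ⊕ (M2 ⊕ K) = M1 ⊕ M2, so the key drops out. Then M2 = (M1 ⊕ M2) ⊕ M1 over the first 5 bytes.
byte 0: (cd ^ 5a) ^ 73 = 97 ^ 73 = e4
byte 1: (f4 ^ 9b) ^ 69 = 6f ^ 69 = 06
byte 2: (60 ^ f4) ^ 67 = 94 ^ 67 = f3
byte 3: (00 ^ b4) ^ 6e = b4 ^ 6e = da
byte 4: (f1 ^ 96) ^ 61 = 67 ^ 61 = 06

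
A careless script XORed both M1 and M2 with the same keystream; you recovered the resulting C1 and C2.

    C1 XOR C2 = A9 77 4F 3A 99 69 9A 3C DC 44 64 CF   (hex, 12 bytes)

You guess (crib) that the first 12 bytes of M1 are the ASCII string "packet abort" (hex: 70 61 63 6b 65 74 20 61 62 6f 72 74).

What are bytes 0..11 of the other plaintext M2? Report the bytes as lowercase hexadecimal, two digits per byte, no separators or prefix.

d9162c51fc1dba5dbe2b16bb

Since C1 ⊕ C2 = M1 ⊕ M2, XORing with the guessed M1 bytes yields the corresponding M2 bytes: M2 = (C1 ⊕ C2) ⊕ M1.
169 ^ 112 = 217
119 ^  97 =  22
 79 ^  99 =  44
 58 ^ 107 =  81
153 ^ 101 = 252
105 ^ 116 =  29
154 ^  32 = 186
 60 ^  97 =  93
220 ^  98 = 190
 68 ^ 111 =  43
100 ^ 114 =  22
207 ^ 116 = 187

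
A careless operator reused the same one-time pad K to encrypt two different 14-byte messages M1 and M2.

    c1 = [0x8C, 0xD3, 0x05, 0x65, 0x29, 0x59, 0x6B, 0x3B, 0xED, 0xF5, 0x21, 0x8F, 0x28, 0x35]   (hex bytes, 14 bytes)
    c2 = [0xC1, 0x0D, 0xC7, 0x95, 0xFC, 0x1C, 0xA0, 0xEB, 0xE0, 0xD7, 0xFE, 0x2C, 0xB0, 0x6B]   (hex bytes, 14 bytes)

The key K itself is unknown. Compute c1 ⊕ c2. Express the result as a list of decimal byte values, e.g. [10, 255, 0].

c1 ⊕ c2 = (M1 ⊕ K) ⊕ (M2 ⊕ K) = M1 ⊕ M2 — the shared key cancels under XOR.
140 XOR 193 =  77
211 XOR  13 = 222
  5 XOR 199 = 194
101 XOR 149 = 240
 41 XOR 252 = 213
 89 XOR  28 =  69
107 XOR 160 = 203
 59 XOR 235 = 208
237 XOR 224 =  13
245 XOR 215 =  34
 33 XOR 254 = 223
143 XOR  44 = 163
 40 XOR 176 = 152
 53 XOR 107 =  94

[77, 222, 194, 240, 213, 69, 203, 208, 13, 34, 223, 163, 152, 94]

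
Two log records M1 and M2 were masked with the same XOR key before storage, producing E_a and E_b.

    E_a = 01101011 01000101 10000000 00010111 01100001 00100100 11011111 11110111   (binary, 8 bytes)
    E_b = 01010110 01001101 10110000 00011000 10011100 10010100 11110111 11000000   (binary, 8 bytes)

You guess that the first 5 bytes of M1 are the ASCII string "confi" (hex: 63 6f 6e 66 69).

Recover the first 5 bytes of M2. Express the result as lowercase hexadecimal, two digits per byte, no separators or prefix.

5e675e6994

First, E_a ⊕ E_b = (M1 ⊕ K) ⊕ (M2 ⊕ K) = M1 ⊕ M2, so the key drops out. Then M2 = (M1 ⊕ M2) ⊕ M1 over the first 5 bytes.
byte 0: (6b xor 56) xor 63 = 3d xor 63 = 5e
byte 1: (45 xor 4d) xor 6f = 08 xor 6f = 67
byte 2: (80 xor b0) xor 6e = 30 xor 6e = 5e
byte 3: (17 xor 18) xor 66 = 0f xor 66 = 69
byte 4: (61 xor 9c) xor 69 = fd xor 69 = 94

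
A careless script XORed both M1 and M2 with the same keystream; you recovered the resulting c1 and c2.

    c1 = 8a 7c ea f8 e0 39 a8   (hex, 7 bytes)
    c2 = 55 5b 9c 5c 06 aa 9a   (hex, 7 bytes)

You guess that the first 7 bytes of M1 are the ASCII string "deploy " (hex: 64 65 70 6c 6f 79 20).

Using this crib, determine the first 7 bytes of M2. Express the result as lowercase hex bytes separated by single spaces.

First, c1 ⊕ c2 = (M1 ⊕ K) ⊕ (M2 ⊕ K) = M1 ⊕ M2, so the key drops out. Then M2 = (M1 ⊕ M2) ⊕ M1 over the first 7 bytes.
byte 0: (8a ⊕ 55) ⊕ 64 = df ⊕ 64 = bb
byte 1: (7c ⊕ 5b) ⊕ 65 = 27 ⊕ 65 = 42
byte 2: (ea ⊕ 9c) ⊕ 70 = 76 ⊕ 70 = 06
byte 3: (f8 ⊕ 5c) ⊕ 6c = a4 ⊕ 6c = c8
byte 4: (e0 ⊕ 06) ⊕ 6f = e6 ⊕ 6f = 89
byte 5: (39 ⊕ aa) ⊕ 79 = 93 ⊕ 79 = ea
byte 6: (a8 ⊕ 9a) ⊕ 20 = 32 ⊕ 20 = 12

bb 42 06 c8 89 ea 12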